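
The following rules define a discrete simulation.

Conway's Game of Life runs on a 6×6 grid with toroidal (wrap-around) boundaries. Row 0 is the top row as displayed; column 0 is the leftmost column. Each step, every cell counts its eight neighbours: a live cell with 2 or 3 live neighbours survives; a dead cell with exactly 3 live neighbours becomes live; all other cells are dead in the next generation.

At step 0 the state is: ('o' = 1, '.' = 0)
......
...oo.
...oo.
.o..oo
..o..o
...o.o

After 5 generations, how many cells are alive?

k=0  ......
...oo.
...oo.
.o..oo
..o..o
...o.o
k=1  ...o..
...oo.
..o...
o.o..o
..oo.o
....o.
k=2  ...o..
..ooo.
.oo.oo
o.o.oo
oooo.o
..o.o.
k=3  ......
.o...o
......
......
......
o...oo
k=4  ....o.
......
......
......
.....o
.....o
k=5  ......
......
......
......
......
....oo

2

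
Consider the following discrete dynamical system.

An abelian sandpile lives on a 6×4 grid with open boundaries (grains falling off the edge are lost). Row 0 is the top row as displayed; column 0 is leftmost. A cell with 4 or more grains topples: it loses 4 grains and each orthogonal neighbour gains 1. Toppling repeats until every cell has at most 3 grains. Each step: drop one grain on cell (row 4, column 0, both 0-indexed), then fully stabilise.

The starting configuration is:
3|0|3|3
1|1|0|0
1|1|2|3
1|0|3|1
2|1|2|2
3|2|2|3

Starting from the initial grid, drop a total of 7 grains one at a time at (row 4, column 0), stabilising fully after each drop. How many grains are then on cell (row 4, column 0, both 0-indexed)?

[0] 3|0|3|3
1|1|0|0
1|1|2|3
1|0|3|1
2|1|2|2
3|2|2|3
[1] 3|0|3|3
1|1|0|0
1|1|2|3
1|0|3|1
3|1|2|2
3|2|2|3
[2] 3|0|3|3
1|1|0|0
1|1|2|3
2|0|3|1
1|2|2|2
0|3|2|3
[3] 3|0|3|3
1|1|0|0
1|1|2|3
2|0|3|1
2|2|2|2
0|3|2|3
[4] 3|0|3|3
1|1|0|0
1|1|2|3
2|0|3|1
3|2|2|2
0|3|2|3
[5] 3|0|3|3
1|1|0|0
1|1|2|3
3|0|3|1
0|3|2|2
1|3|2|3
[6] 3|0|3|3
1|1|0|0
1|1|2|3
3|0|3|1
1|3|2|2
1|3|2|3
[7] 3|0|3|3
1|1|0|0
1|1|2|3
3|0|3|1
2|3|2|2
1|3|2|3

2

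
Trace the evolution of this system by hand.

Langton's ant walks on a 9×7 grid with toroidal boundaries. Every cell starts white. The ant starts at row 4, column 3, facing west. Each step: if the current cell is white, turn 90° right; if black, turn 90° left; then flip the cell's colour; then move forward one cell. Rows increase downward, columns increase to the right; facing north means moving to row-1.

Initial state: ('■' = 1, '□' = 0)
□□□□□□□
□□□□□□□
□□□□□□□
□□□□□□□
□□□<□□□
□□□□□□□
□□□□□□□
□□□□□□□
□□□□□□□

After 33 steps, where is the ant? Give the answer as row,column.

gen 0: □□□□□□□
□□□□□□□
□□□□□□□
□□□□□□□
□□□<□□□
□□□□□□□
□□□□□□□
□□□□□□□
□□□□□□□
gen 1: □□□□□□□
□□□□□□□
□□□□□□□
□□□^□□□
□□□■□□□
□□□□□□□
□□□□□□□
□□□□□□□
□□□□□□□
gen 2: □□□□□□□
□□□□□□□
□□□□□□□
□□□■>□□
□□□■□□□
□□□□□□□
□□□□□□□
□□□□□□□
□□□□□□□
gen 3: □□□□□□□
□□□□□□□
□□□□□□□
□□□■■□□
□□□■v□□
□□□□□□□
□□□□□□□
□□□□□□□
□□□□□□□
gen 4: □□□□□□□
□□□□□□□
□□□□□□□
□□□■■□□
□□□<■□□
□□□□□□□
□□□□□□□
□□□□□□□
□□□□□□□
gen 5: □□□□□□□
□□□□□□□
□□□□□□□
□□□■■□□
□□□□■□□
□□□v□□□
□□□□□□□
□□□□□□□
□□□□□□□
gen 6: □□□□□□□
□□□□□□□
□□□□□□□
□□□■■□□
□□□□■□□
□□<■□□□
□□□□□□□
□□□□□□□
□□□□□□□
gen 7: □□□□□□□
□□□□□□□
□□□□□□□
□□□■■□□
□□^□■□□
□□■■□□□
□□□□□□□
□□□□□□□
□□□□□□□
gen 8: □□□□□□□
□□□□□□□
□□□□□□□
□□□■■□□
□□■>■□□
□□■■□□□
□□□□□□□
□□□□□□□
□□□□□□□
gen 9: □□□□□□□
□□□□□□□
□□□□□□□
□□□■■□□
□□■■■□□
□□■v□□□
□□□□□□□
□□□□□□□
□□□□□□□
gen 10: □□□□□□□
□□□□□□□
□□□□□□□
□□□■■□□
□□■■■□□
□□■□>□□
□□□□□□□
□□□□□□□
□□□□□□□
gen 11: □□□□□□□
□□□□□□□
□□□□□□□
□□□■■□□
□□■■■□□
□□■□■□□
□□□□v□□
□□□□□□□
□□□□□□□
gen 12: □□□□□□□
□□□□□□□
□□□□□□□
□□□■■□□
□□■■■□□
□□■□■□□
□□□<■□□
□□□□□□□
□□□□□□□
gen 13: □□□□□□□
□□□□□□□
□□□□□□□
□□□■■□□
□□■■■□□
□□■^■□□
□□□■■□□
□□□□□□□
□□□□□□□
gen 14: □□□□□□□
□□□□□□□
□□□□□□□
□□□■■□□
□□■■■□□
□□■■>□□
□□□■■□□
□□□□□□□
□□□□□□□
gen 15: □□□□□□□
□□□□□□□
□□□□□□□
□□□■■□□
□□■■^□□
□□■■□□□
□□□■■□□
□□□□□□□
□□□□□□□
gen 16: □□□□□□□
□□□□□□□
□□□□□□□
□□□■■□□
□□■<□□□
□□■■□□□
□□□■■□□
□□□□□□□
□□□□□□□
gen 17: □□□□□□□
□□□□□□□
□□□□□□□
□□□■■□□
□□■□□□□
□□■v□□□
□□□■■□□
□□□□□□□
□□□□□□□
gen 18: □□□□□□□
□□□□□□□
□□□□□□□
□□□■■□□
□□■□□□□
□□■□>□□
□□□■■□□
□□□□□□□
□□□□□□□
gen 19: □□□□□□□
□□□□□□□
□□□□□□□
□□□■■□□
□□■□□□□
□□■□■□□
□□□■v□□
□□□□□□□
□□□□□□□
gen 20: □□□□□□□
□□□□□□□
□□□□□□□
□□□■■□□
□□■□□□□
□□■□■□□
□□□■□>□
□□□□□□□
□□□□□□□
gen 21: □□□□□□□
□□□□□□□
□□□□□□□
□□□■■□□
□□■□□□□
□□■□■□□
□□□■□■□
□□□□□v□
□□□□□□□
gen 22: □□□□□□□
□□□□□□□
□□□□□□□
□□□■■□□
□□■□□□□
□□■□■□□
□□□■□■□
□□□□<■□
□□□□□□□
gen 23: □□□□□□□
□□□□□□□
□□□□□□□
□□□■■□□
□□■□□□□
□□■□■□□
□□□■^■□
□□□□■■□
□□□□□□□
gen 24: □□□□□□□
□□□□□□□
□□□□□□□
□□□■■□□
□□■□□□□
□□■□■□□
□□□■■>□
□□□□■■□
□□□□□□□
gen 25: □□□□□□□
□□□□□□□
□□□□□□□
□□□■■□□
□□■□□□□
□□■□■^□
□□□■■□□
□□□□■■□
□□□□□□□
gen 26: □□□□□□□
□□□□□□□
□□□□□□□
□□□■■□□
□□■□□□□
□□■□■■>
□□□■■□□
□□□□■■□
□□□□□□□
gen 27: □□□□□□□
□□□□□□□
□□□□□□□
□□□■■□□
□□■□□□□
□□■□■■■
□□□■■□v
□□□□■■□
□□□□□□□
gen 28: □□□□□□□
□□□□□□□
□□□□□□□
□□□■■□□
□□■□□□□
□□■□■■■
□□□■■<■
□□□□■■□
□□□□□□□
gen 29: □□□□□□□
□□□□□□□
□□□□□□□
□□□■■□□
□□■□□□□
□□■□■^■
□□□■■■■
□□□□■■□
□□□□□□□
gen 30: □□□□□□□
□□□□□□□
□□□□□□□
□□□■■□□
□□■□□□□
□□■□<□■
□□□■■■■
□□□□■■□
□□□□□□□
gen 31: □□□□□□□
□□□□□□□
□□□□□□□
□□□■■□□
□□■□□□□
□□■□□□■
□□□■v■■
□□□□■■□
□□□□□□□
gen 32: □□□□□□□
□□□□□□□
□□□□□□□
□□□■■□□
□□■□□□□
□□■□□□■
□□□■□>■
□□□□■■□
□□□□□□□
gen 33: □□□□□□□
□□□□□□□
□□□□□□□
□□□■■□□
□□■□□□□
□□■□□^■
□□□■□□■
□□□□■■□
□□□□□□□

5,5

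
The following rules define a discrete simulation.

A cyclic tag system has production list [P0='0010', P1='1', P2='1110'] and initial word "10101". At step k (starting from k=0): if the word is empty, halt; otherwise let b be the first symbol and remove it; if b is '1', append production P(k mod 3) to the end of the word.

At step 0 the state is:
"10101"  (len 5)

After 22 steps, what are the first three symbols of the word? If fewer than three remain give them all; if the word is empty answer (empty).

0) "10101"  (len 5)
1) "01010010"  (len 8)
2) "1010010"  (len 7)
3) "0100101110"  (len 10)
4) "100101110"  (len 9)
5) "001011101"  (len 9)
6) "01011101"  (len 8)
7) "1011101"  (len 7)
8) "0111011"  (len 7)
9) "111011"  (len 6)
10) "110110010"  (len 9)
11) "101100101"  (len 9)
12) "011001011110"  (len 12)
13) "11001011110"  (len 11)
14) "10010111101"  (len 11)
15) "00101111011110"  (len 14)
16) "0101111011110"  (len 13)
17) "101111011110"  (len 12)
18) "011110111101110"  (len 15)
19) "11110111101110"  (len 14)
20) "11101111011101"  (len 14)
21) "11011110111011110"  (len 17)
22) "10111101110111100010"  (len 20)

101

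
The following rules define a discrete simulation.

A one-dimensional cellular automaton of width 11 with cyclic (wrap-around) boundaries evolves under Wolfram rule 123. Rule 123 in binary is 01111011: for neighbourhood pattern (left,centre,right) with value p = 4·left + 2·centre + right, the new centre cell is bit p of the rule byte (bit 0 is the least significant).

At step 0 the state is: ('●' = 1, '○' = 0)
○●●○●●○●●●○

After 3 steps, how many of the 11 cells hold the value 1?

t=0: ○●●○●●○●●●○
t=1: ●●●●●●●●○●●
t=2: ○○○○○○○●●●○
t=3: ●●●●●●●●○●●

10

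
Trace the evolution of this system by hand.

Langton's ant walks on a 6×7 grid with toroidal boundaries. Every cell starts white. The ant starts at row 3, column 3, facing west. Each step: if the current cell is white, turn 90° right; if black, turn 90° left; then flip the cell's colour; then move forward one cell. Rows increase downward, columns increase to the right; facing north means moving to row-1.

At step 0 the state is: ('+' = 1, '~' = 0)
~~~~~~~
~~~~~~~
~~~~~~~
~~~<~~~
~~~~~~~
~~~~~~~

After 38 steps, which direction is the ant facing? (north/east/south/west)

k=0  ~~~~~~~
~~~~~~~
~~~~~~~
~~~<~~~
~~~~~~~
~~~~~~~
k=1  ~~~~~~~
~~~~~~~
~~~^~~~
~~~+~~~
~~~~~~~
~~~~~~~
k=2  ~~~~~~~
~~~~~~~
~~~+>~~
~~~+~~~
~~~~~~~
~~~~~~~
k=3  ~~~~~~~
~~~~~~~
~~~++~~
~~~+v~~
~~~~~~~
~~~~~~~
k=4  ~~~~~~~
~~~~~~~
~~~++~~
~~~<+~~
~~~~~~~
~~~~~~~
k=5  ~~~~~~~
~~~~~~~
~~~++~~
~~~~+~~
~~~v~~~
~~~~~~~
k=6  ~~~~~~~
~~~~~~~
~~~++~~
~~~~+~~
~~<+~~~
~~~~~~~
k=7  ~~~~~~~
~~~~~~~
~~~++~~
~~^~+~~
~~++~~~
~~~~~~~
k=8  ~~~~~~~
~~~~~~~
~~~++~~
~~+>+~~
~~++~~~
~~~~~~~
k=9  ~~~~~~~
~~~~~~~
~~~++~~
~~+++~~
~~+v~~~
~~~~~~~
k=10  ~~~~~~~
~~~~~~~
~~~++~~
~~+++~~
~~+~>~~
~~~~~~~
k=11  ~~~~~~~
~~~~~~~
~~~++~~
~~+++~~
~~+~+~~
~~~~v~~
k=12  ~~~~~~~
~~~~~~~
~~~++~~
~~+++~~
~~+~+~~
~~~<+~~
k=13  ~~~~~~~
~~~~~~~
~~~++~~
~~+++~~
~~+^+~~
~~~++~~
k=14  ~~~~~~~
~~~~~~~
~~~++~~
~~+++~~
~~++>~~
~~~++~~
k=15  ~~~~~~~
~~~~~~~
~~~++~~
~~++^~~
~~++~~~
~~~++~~
k=16  ~~~~~~~
~~~~~~~
~~~++~~
~~+<~~~
~~++~~~
~~~++~~
k=17  ~~~~~~~
~~~~~~~
~~~++~~
~~+~~~~
~~+v~~~
~~~++~~
k=18  ~~~~~~~
~~~~~~~
~~~++~~
~~+~~~~
~~+~>~~
~~~++~~
k=19  ~~~~~~~
~~~~~~~
~~~++~~
~~+~~~~
~~+~+~~
~~~+v~~
k=20  ~~~~~~~
~~~~~~~
~~~++~~
~~+~~~~
~~+~+~~
~~~+~>~
k=21  ~~~~~v~
~~~~~~~
~~~++~~
~~+~~~~
~~+~+~~
~~~+~+~
k=22  ~~~~<+~
~~~~~~~
~~~++~~
~~+~~~~
~~+~+~~
~~~+~+~
k=23  ~~~~++~
~~~~~~~
~~~++~~
~~+~~~~
~~+~+~~
~~~+^+~
k=24  ~~~~++~
~~~~~~~
~~~++~~
~~+~~~~
~~+~+~~
~~~++>~
k=25  ~~~~++~
~~~~~~~
~~~++~~
~~+~~~~
~~+~+^~
~~~++~~
k=26  ~~~~++~
~~~~~~~
~~~++~~
~~+~~~~
~~+~++>
~~~++~~
k=27  ~~~~++~
~~~~~~~
~~~++~~
~~+~~~~
~~+~+++
~~~++~v
k=28  ~~~~++~
~~~~~~~
~~~++~~
~~+~~~~
~~+~+++
~~~++<+
k=29  ~~~~++~
~~~~~~~
~~~++~~
~~+~~~~
~~+~+^+
~~~++++
k=30  ~~~~++~
~~~~~~~
~~~++~~
~~+~~~~
~~+~<~+
~~~++++
k=31  ~~~~++~
~~~~~~~
~~~++~~
~~+~~~~
~~+~~~+
~~~+v++
k=32  ~~~~++~
~~~~~~~
~~~++~~
~~+~~~~
~~+~~~+
~~~+~>+
k=33  ~~~~++~
~~~~~~~
~~~++~~
~~+~~~~
~~+~~^+
~~~+~~+
k=34  ~~~~++~
~~~~~~~
~~~++~~
~~+~~~~
~~+~~+>
~~~+~~+
k=35  ~~~~++~
~~~~~~~
~~~++~~
~~+~~~^
~~+~~+~
~~~+~~+
k=36  ~~~~++~
~~~~~~~
~~~++~~
>~+~~~+
~~+~~+~
~~~+~~+
k=37  ~~~~++~
~~~~~~~
~~~++~~
+~+~~~+
v~+~~+~
~~~+~~+
k=38  ~~~~++~
~~~~~~~
~~~++~~
+~+~~~+
+~+~~+<
~~~+~~+

west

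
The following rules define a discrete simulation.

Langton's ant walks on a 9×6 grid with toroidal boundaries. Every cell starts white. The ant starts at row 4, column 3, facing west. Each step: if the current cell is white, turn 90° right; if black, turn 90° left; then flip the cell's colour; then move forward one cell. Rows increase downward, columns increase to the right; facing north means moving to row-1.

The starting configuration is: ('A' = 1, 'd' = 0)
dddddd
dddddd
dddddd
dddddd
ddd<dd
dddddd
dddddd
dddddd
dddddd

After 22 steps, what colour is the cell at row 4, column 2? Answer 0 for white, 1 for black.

[0] dddddd
dddddd
dddddd
dddddd
ddd<dd
dddddd
dddddd
dddddd
dddddd
[1] dddddd
dddddd
dddddd
ddd^dd
dddAdd
dddddd
dddddd
dddddd
dddddd
[2] dddddd
dddddd
dddddd
dddA>d
dddAdd
dddddd
dddddd
dddddd
dddddd
[3] dddddd
dddddd
dddddd
dddAAd
dddAvd
dddddd
dddddd
dddddd
dddddd
[4] dddddd
dddddd
dddddd
dddAAd
ddd<Ad
dddddd
dddddd
dddddd
dddddd
[5] dddddd
dddddd
dddddd
dddAAd
ddddAd
dddvdd
dddddd
dddddd
dddddd
[6] dddddd
dddddd
dddddd
dddAAd
ddddAd
dd<Add
dddddd
dddddd
dddddd
[7] dddddd
dddddd
dddddd
dddAAd
dd^dAd
ddAAdd
dddddd
dddddd
dddddd
[8] dddddd
dddddd
dddddd
dddAAd
ddA>Ad
ddAAdd
dddddd
dddddd
dddddd
[9] dddddd
dddddd
dddddd
dddAAd
ddAAAd
ddAvdd
dddddd
dddddd
dddddd
[10] dddddd
dddddd
dddddd
dddAAd
ddAAAd
ddAd>d
dddddd
dddddd
dddddd
[11] dddddd
dddddd
dddddd
dddAAd
ddAAAd
ddAdAd
ddddvd
dddddd
dddddd
[12] dddddd
dddddd
dddddd
dddAAd
ddAAAd
ddAdAd
ddd<Ad
dddddd
dddddd
[13] dddddd
dddddd
dddddd
dddAAd
ddAAAd
ddA^Ad
dddAAd
dddddd
dddddd
[14] dddddd
dddddd
dddddd
dddAAd
ddAAAd
ddAA>d
dddAAd
dddddd
dddddd
[15] dddddd
dddddd
dddddd
dddAAd
ddAA^d
ddAAdd
dddAAd
dddddd
dddddd
[16] dddddd
dddddd
dddddd
dddAAd
ddA<dd
ddAAdd
dddAAd
dddddd
dddddd
[17] dddddd
dddddd
dddddd
dddAAd
ddAddd
ddAvdd
dddAAd
dddddd
dddddd
[18] dddddd
dddddd
dddddd
dddAAd
ddAddd
ddAd>d
dddAAd
dddddd
dddddd
[19] dddddd
dddddd
dddddd
dddAAd
ddAddd
ddAdAd
dddAvd
dddddd
dddddd
[20] dddddd
dddddd
dddddd
dddAAd
ddAddd
ddAdAd
dddAd>
dddddd
dddddd
[21] dddddd
dddddd
dddddd
dddAAd
ddAddd
ddAdAd
dddAdA
dddddv
dddddd
[22] dddddd
dddddd
dddddd
dddAAd
ddAddd
ddAdAd
dddAdA
dddd<A
dddddd

1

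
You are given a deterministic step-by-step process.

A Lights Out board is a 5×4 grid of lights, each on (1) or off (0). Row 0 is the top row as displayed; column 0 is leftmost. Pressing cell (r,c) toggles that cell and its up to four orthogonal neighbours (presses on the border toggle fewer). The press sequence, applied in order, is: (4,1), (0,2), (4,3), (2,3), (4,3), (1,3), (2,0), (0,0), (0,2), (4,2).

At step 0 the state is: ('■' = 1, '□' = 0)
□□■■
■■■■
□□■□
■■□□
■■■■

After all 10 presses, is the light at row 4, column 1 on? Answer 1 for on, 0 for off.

gen 0: □□■■
■■■■
□□■□
■■□□
■■■■
gen 1: □□■■
■■■■
□□■□
■□□□
□□□■
gen 2: □■□□
■■□■
□□■□
■□□□
□□□■
gen 3: □■□□
■■□■
□□■□
■□□■
□□■□
gen 4: □■□□
■■□□
□□□■
■□□□
□□■□
gen 5: □■□□
■■□□
□□□■
■□□■
□□□■
gen 6: □■□■
■■■■
□□□□
■□□■
□□□■
gen 7: □■□■
□■■■
■■□□
□□□■
□□□■
gen 8: ■□□■
■■■■
■■□□
□□□■
□□□■
gen 9: ■■■□
■■□■
■■□□
□□□■
□□□■
gen 10: ■■■□
■■□■
■■□□
□□■■
□■■□

1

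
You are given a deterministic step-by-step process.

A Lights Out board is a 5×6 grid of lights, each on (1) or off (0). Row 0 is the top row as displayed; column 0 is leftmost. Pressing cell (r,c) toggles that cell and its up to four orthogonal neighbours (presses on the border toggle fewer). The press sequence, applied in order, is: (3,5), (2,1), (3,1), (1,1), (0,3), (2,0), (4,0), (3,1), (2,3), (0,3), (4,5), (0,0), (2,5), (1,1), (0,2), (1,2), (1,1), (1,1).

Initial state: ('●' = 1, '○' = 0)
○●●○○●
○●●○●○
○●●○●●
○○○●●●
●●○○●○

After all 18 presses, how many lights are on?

step 0: ○●●○○●
○●●○●○
○●●○●●
○○○●●●
●●○○●○
step 1: ○●●○○●
○●●○●○
○●●○●○
○○○●○○
●●○○●●
step 2: ○●●○○●
○○●○●○
●○○○●○
○●○●○○
●●○○●●
step 3: ○●●○○●
○○●○●○
●●○○●○
●○●●○○
●○○○●●
step 4: ○○●○○●
●●○○●○
●○○○●○
●○●●○○
●○○○●●
step 5: ○○○●●●
●●○●●○
●○○○●○
●○●●○○
●○○○●●
step 6: ○○○●●●
○●○●●○
○●○○●○
○○●●○○
●○○○●●
step 7: ○○○●●●
○●○●●○
○●○○●○
●○●●○○
○●○○●●
step 8: ○○○●●●
○●○●●○
○○○○●○
○●○●○○
○○○○●●
step 9: ○○○●●●
○●○○●○
○○●●○○
○●○○○○
○○○○●●
step 10: ○○●○○●
○●○●●○
○○●●○○
○●○○○○
○○○○●●
step 11: ○○●○○●
○●○●●○
○○●●○○
○●○○○●
○○○○○○
step 12: ●●●○○●
●●○●●○
○○●●○○
○●○○○●
○○○○○○
step 13: ●●●○○●
●●○●●●
○○●●●●
○●○○○○
○○○○○○
step 14: ●○●○○●
○○●●●●
○●●●●●
○●○○○○
○○○○○○
step 15: ●●○●○●
○○○●●●
○●●●●●
○●○○○○
○○○○○○
step 16: ●●●●○●
○●●○●●
○●○●●●
○●○○○○
○○○○○○
step 17: ●○●●○●
●○○○●●
○○○●●●
○●○○○○
○○○○○○
step 18: ●●●●○●
○●●○●●
○●○●●●
○●○○○○
○○○○○○

14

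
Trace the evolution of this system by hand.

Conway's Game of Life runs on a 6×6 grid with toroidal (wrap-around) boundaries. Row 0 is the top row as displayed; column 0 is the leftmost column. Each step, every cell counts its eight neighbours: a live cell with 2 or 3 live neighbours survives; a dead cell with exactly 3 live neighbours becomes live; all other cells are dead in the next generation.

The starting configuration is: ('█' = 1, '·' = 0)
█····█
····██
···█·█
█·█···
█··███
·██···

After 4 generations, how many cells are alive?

k=0  █····█
····██
···█·█
█·█···
█··███
·██···
k=1  ██··██
······
█··█·█
███···
█··███
·███··
k=2  ██·███
·█····
█·█··█
··█···
····██
······
k=3  ███·██
···█··
█·█···
██·██·
······
···█··
k=4  ███·██
···██·
█·█·██
████·█
··███·
██████

25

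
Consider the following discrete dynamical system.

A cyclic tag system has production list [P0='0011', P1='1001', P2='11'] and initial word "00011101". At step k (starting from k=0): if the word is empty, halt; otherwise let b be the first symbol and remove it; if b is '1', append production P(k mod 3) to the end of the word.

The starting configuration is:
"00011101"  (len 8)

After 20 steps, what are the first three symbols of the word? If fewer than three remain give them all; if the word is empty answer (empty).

gen 0: "00011101"  (len 8)
gen 1: "0011101"  (len 7)
gen 2: "011101"  (len 6)
gen 3: "11101"  (len 5)
gen 4: "11010011"  (len 8)
gen 5: "10100111001"  (len 11)
gen 6: "010011100111"  (len 12)
gen 7: "10011100111"  (len 11)
gen 8: "00111001111001"  (len 14)
gen 9: "0111001111001"  (len 13)
gen 10: "111001111001"  (len 12)
gen 11: "110011110011001"  (len 15)
gen 12: "1001111001100111"  (len 16)
gen 13: "0011110011001110011"  (len 19)
gen 14: "011110011001110011"  (len 18)
gen 15: "11110011001110011"  (len 17)
gen 16: "11100110011100110011"  (len 20)
gen 17: "11001100111001100111001"  (len 23)
gen 18: "100110011100110011100111"  (len 24)
gen 19: "001100111001100111001110011"  (len 27)
gen 20: "01100111001100111001110011"  (len 26)

011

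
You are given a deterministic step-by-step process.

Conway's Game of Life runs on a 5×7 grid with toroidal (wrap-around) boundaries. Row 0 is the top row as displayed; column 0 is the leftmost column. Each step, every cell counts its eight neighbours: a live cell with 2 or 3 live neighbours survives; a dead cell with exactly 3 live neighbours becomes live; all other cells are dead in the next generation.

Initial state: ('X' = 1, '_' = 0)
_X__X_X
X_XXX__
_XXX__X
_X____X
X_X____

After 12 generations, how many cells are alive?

8

k=0  _X__X_X
X_XXX__
_XXX__X
_X____X
X_X____
k=1  ____XXX
____X_X
____XXX
___X__X
__X__XX
k=2  X__XX__
X__X___
X__XX_X
X__X___
X__X___
k=3  XXXXX_X
XXX__X_
XXXXX_X
XXXX___
XXXX__X
k=4  ____X__
_______
____XX_
_____X_
_____X_
k=5  _______
____XX_
____XX_
_____XX
____XX_
k=6  _______
____XX_
_______
______X
____XXX
k=7  ______X
_______
_____X_
______X
_____XX
k=8  _____XX
_______
_______
______X
X____XX
k=9  X____X_
_______
_______
X____XX
X______
k=10  ______X
_______
______X
X_____X
XX___X_
k=11  X_____X
_______
X_____X
_X___X_
_X___X_
k=12  X_____X
_______
X_____X
_X___X_
_X___X_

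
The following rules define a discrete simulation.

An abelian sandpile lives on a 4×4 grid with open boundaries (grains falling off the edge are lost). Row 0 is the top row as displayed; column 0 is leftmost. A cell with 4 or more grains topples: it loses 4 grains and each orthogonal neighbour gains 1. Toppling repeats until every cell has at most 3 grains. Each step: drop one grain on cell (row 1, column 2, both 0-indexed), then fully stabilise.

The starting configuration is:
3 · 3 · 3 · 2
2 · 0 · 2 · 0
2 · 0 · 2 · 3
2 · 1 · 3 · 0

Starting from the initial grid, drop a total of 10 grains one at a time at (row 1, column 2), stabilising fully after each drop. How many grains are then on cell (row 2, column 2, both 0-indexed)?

step 0: 3 · 3 · 3 · 2
2 · 0 · 2 · 0
2 · 0 · 2 · 3
2 · 1 · 3 · 0
step 1: 3 · 3 · 3 · 2
2 · 0 · 3 · 0
2 · 0 · 2 · 3
2 · 1 · 3 · 0
step 2: 0 · 1 · 1 · 3
3 · 2 · 1 · 1
2 · 0 · 3 · 3
2 · 1 · 3 · 0
step 3: 0 · 1 · 1 · 3
3 · 2 · 2 · 1
2 · 0 · 3 · 3
2 · 1 · 3 · 0
step 4: 0 · 1 · 1 · 3
3 · 2 · 3 · 1
2 · 0 · 3 · 3
2 · 1 · 3 · 0
step 5: 0 · 1 · 2 · 3
3 · 3 · 1 · 3
2 · 1 · 2 · 0
2 · 2 · 0 · 2
step 6: 0 · 1 · 2 · 3
3 · 3 · 2 · 3
2 · 1 · 2 · 0
2 · 2 · 0 · 2
step 7: 0 · 1 · 2 · 3
3 · 3 · 3 · 3
2 · 1 · 2 · 0
2 · 2 · 0 · 2
step 8: 1 · 3 · 0 · 1
0 · 1 · 3 · 1
3 · 2 · 3 · 1
2 · 2 · 0 · 2
step 9: 1 · 3 · 1 · 1
0 · 2 · 1 · 2
3 · 3 · 0 · 2
2 · 2 · 1 · 2
step 10: 1 · 3 · 1 · 1
0 · 2 · 2 · 2
3 · 3 · 0 · 2
2 · 2 · 1 · 2

0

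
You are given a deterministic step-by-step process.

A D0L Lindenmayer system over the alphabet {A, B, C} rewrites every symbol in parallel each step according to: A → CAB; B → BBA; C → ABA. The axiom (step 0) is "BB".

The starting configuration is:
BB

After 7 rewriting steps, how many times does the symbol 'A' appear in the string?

t=0: BB
t=1: BBABBA
t=2: BBABBACABBBABBACAB
t=3: BBABBACABBBABBACABABACABBBABBABBACABBBABBACABABACABBBA
t=4: BBABBACABBBABBACABABACABBBABBABBACABBBABBACABABACABBBACABB…BBBABBABBACABBBABBACABABACABBBACABBBACABABACABBBABBABBACAB  (len 162)
t=5: BBABBACABBBABBACABABACABBBABBABBACABBBABBACABABACABBBACABB…BBBACABBBACABABACABBBABBABBACABBBABBACABBBABBACABABACABBBA  (len 486)
t=6: BBABBACABBBABBACABABACABBBABBABBACABBBABBACABABACABBBACABB…BBBABBABBACABBBABBACABABACABBBACABBBACABABACABBBABBABBACAB  (len 1458)
t=7: BBABBACABBBABBACABABACABBBABBABBACABBBABBACABABACABBBACABB…BBBACABBBACABABACABBBABBABBACABBBABBACABBBABBACABABACABBBA  (len 4374)

1640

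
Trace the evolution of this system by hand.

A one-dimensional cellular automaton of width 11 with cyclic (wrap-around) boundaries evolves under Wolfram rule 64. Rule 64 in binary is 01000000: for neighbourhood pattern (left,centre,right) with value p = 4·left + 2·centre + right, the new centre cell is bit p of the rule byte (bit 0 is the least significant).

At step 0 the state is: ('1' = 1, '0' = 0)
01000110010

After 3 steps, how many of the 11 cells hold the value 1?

k=0  01000110010
k=1  00000010000
k=2  00000000000
k=3  00000000000

0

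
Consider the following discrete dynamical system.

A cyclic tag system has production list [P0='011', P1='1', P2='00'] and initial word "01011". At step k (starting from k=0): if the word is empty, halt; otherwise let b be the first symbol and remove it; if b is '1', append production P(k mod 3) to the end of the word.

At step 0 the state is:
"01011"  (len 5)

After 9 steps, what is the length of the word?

6

k=0  "01011"  (len 5)
k=1  "1011"  (len 4)
k=2  "0111"  (len 4)
k=3  "111"  (len 3)
k=4  "11011"  (len 5)
k=5  "10111"  (len 5)
k=6  "011100"  (len 6)
k=7  "11100"  (len 5)
k=8  "11001"  (len 5)
k=9  "100100"  (len 6)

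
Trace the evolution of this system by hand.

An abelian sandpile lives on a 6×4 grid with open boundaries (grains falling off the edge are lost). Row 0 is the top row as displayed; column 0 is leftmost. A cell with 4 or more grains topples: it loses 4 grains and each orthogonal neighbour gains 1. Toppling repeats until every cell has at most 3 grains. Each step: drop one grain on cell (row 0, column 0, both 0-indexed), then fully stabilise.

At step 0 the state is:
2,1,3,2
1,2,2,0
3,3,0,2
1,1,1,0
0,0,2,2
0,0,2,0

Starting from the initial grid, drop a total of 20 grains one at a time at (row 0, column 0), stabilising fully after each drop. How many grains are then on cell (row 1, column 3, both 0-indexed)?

1

k=0  2,1,3,2
1,2,2,0
3,3,0,2
1,1,1,0
0,0,2,2
0,0,2,0
k=1  3,1,3,2
1,2,2,0
3,3,0,2
1,1,1,0
0,0,2,2
0,0,2,0
k=2  0,2,3,2
2,2,2,0
3,3,0,2
1,1,1,0
0,0,2,2
0,0,2,0
k=3  1,2,3,2
2,2,2,0
3,3,0,2
1,1,1,0
0,0,2,2
0,0,2,0
k=4  2,2,3,2
2,2,2,0
3,3,0,2
1,1,1,0
0,0,2,2
0,0,2,0
k=5  3,2,3,2
2,2,2,0
3,3,0,2
1,1,1,0
0,0,2,2
0,0,2,0
k=6  0,3,3,2
3,2,2,0
3,3,0,2
1,1,1,0
0,0,2,2
0,0,2,0
k=7  1,3,3,2
3,2,2,0
3,3,0,2
1,1,1,0
0,0,2,2
0,0,2,0
k=8  2,3,3,2
3,2,2,0
3,3,0,2
1,1,1,0
0,0,2,2
0,0,2,0
k=9  3,3,3,2
3,2,2,0
3,3,0,2
1,1,1,0
0,0,2,2
0,0,2,0
k=10  2,2,1,3
2,2,0,1
1,1,2,2
2,2,1,0
0,0,2,2
0,0,2,0
k=11  3,2,1,3
2,2,0,1
1,1,2,2
2,2,1,0
0,0,2,2
0,0,2,0
k=12  0,3,1,3
3,2,0,1
1,1,2,2
2,2,1,0
0,0,2,2
0,0,2,0
k=13  1,3,1,3
3,2,0,1
1,1,2,2
2,2,1,0
0,0,2,2
0,0,2,0
k=14  2,3,1,3
3,2,0,1
1,1,2,2
2,2,1,0
0,0,2,2
0,0,2,0
k=15  3,3,1,3
3,2,0,1
1,1,2,2
2,2,1,0
0,0,2,2
0,0,2,0
k=16  2,1,2,3
1,0,1,1
2,2,2,2
2,2,1,0
0,0,2,2
0,0,2,0
k=17  3,1,2,3
1,0,1,1
2,2,2,2
2,2,1,0
0,0,2,2
0,0,2,0
k=18  0,2,2,3
2,0,1,1
2,2,2,2
2,2,1,0
0,0,2,2
0,0,2,0
k=19  1,2,2,3
2,0,1,1
2,2,2,2
2,2,1,0
0,0,2,2
0,0,2,0
k=20  2,2,2,3
2,0,1,1
2,2,2,2
2,2,1,0
0,0,2,2
0,0,2,0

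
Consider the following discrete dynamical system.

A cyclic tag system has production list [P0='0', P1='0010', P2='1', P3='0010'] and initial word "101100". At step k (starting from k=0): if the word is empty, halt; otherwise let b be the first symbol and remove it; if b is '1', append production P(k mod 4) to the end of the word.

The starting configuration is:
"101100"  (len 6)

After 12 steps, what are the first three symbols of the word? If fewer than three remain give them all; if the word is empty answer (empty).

001

gen 0: "101100"  (len 6)
gen 1: "011000"  (len 6)
gen 2: "11000"  (len 5)
gen 3: "10001"  (len 5)
gen 4: "00010010"  (len 8)
gen 5: "0010010"  (len 7)
gen 6: "010010"  (len 6)
gen 7: "10010"  (len 5)
gen 8: "00100010"  (len 8)
gen 9: "0100010"  (len 7)
gen 10: "100010"  (len 6)
gen 11: "000101"  (len 6)
gen 12: "00101"  (len 5)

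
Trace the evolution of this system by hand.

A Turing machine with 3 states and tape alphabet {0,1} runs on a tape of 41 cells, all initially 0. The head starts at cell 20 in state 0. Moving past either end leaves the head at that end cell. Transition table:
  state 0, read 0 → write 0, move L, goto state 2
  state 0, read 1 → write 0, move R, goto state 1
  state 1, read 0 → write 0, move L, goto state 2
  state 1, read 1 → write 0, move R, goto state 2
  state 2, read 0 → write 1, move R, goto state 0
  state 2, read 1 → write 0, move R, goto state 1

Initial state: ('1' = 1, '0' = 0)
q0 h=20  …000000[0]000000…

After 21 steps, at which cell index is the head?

step 0: q0 h=20  …000000[0]000000…
step 1: q2 h=19  …000000[0]000000…
step 2: q0 h=20  …000001[0]000000…
step 3: q2 h=19  …000000[1]000000…
step 4: q1 h=20  …000000[0]000000…
step 5: q2 h=19  …000000[0]000000…
step 6: q0 h=20  …000001[0]000000…
step 7: q2 h=19  …000000[1]000000…
step 8: q1 h=20  …000000[0]000000…
step 9: q2 h=19  …000000[0]000000…
step 10: q0 h=20  …000001[0]000000…
step 11: q2 h=19  …000000[1]000000…
step 12: q1 h=20  …000000[0]000000…
step 13: q2 h=19  …000000[0]000000…
step 14: q0 h=20  …000001[0]000000…
step 15: q2 h=19  …000000[1]000000…
step 16: q1 h=20  …000000[0]000000…
step 17: q2 h=19  …000000[0]000000…
step 18: q0 h=20  …000001[0]000000…
step 19: q2 h=19  …000000[1]000000…
step 20: q1 h=20  …000000[0]000000…
step 21: q2 h=19  …000000[0]000000…

19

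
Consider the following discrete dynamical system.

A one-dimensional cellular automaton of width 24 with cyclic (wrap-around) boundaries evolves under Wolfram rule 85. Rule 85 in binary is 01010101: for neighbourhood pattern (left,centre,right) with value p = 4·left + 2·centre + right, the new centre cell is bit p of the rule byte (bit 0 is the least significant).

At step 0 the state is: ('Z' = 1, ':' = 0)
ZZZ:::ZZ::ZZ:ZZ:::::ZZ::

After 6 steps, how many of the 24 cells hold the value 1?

t=0: ZZZ:::ZZ::ZZ:ZZ:::::ZZ::
t=1: ::ZZZ::ZZ::Z::ZZZZZ::ZZ:
t=2: Z:::ZZ::ZZ:ZZ:::::ZZ::ZZ
t=3: ZZZ::ZZ::Z::ZZZZZ::ZZ:::
t=4: ::ZZ::ZZ:ZZ:::::ZZ::ZZZ:
t=5: Z::ZZ::Z::ZZZZZ::ZZ:::ZZ
t=6: ZZ::ZZ:ZZ:::::ZZ::ZZZ:::

11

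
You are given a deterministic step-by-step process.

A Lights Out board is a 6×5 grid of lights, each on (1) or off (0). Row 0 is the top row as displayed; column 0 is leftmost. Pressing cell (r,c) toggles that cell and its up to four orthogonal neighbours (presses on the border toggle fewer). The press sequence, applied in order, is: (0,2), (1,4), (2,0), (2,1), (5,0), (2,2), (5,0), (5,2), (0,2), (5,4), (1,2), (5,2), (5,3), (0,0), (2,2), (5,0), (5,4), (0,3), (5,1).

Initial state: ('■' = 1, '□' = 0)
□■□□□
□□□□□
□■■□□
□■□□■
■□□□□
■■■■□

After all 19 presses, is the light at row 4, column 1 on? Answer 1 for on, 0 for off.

1

t=0: □■□□□
□□□□□
□■■□□
□■□□■
■□□□□
■■■■□
t=1: □□■■□
□□■□□
□■■□□
□■□□■
■□□□□
■■■■□
t=2: □□■■■
□□■■■
□■■□■
□■□□■
■□□□□
■■■■□
t=3: □□■■■
■□■■■
■□■□■
■■□□■
■□□□□
■■■■□
t=4: □□■■■
■■■■■
□■□□■
■□□□■
■□□□□
■■■■□
t=5: □□■■■
■■■■■
□■□□■
■□□□■
□□□□□
□□■■□
t=6: □□■■■
■■□■■
□□■■■
■□■□■
□□□□□
□□■■□
t=7: □□■■■
■■□■■
□□■■■
■□■□■
■□□□□
■■■■□
t=8: □□■■■
■■□■■
□□■■■
■□■□■
■□■□□
■□□□□
t=9: □■□□■
■■■■■
□□■■■
■□■□■
■□■□□
■□□□□
t=10: □■□□■
■■■■■
□□■■■
■□■□■
■□■□■
■□□■■
t=11: □■■□■
■□□□■
□□□■■
■□■□■
■□■□■
■□□■■
t=12: □■■□■
■□□□■
□□□■■
■□■□■
■□□□■
■■■□■
t=13: □■■□■
■□□□■
□□□■■
■□■□■
■□□■■
■■□■□
t=14: ■□■□■
□□□□■
□□□■■
■□■□■
■□□■■
■■□■□
t=15: ■□■□■
□□■□■
□■■□■
■□□□■
■□□■■
■■□■□
t=16: ■□■□■
□□■□■
□■■□■
■□□□■
□□□■■
□□□■□
t=17: ■□■□■
□□■□■
□■■□■
■□□□■
□□□■□
□□□□■
t=18: ■□□■□
□□■■■
□■■□■
■□□□■
□□□■□
□□□□■
t=19: ■□□■□
□□■■■
□■■□■
■□□□■
□■□■□
■■■□■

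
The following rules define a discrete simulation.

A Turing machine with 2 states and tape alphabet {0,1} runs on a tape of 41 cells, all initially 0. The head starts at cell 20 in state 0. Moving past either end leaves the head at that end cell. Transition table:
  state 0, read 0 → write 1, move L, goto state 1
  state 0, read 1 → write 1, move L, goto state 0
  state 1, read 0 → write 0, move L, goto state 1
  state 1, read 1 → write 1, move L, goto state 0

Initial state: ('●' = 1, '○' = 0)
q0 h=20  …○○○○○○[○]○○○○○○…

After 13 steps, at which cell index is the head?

k=0  q0 h=20  …○○○○○○[○]○○○○○○…
k=1  q1 h=19  …○○○○○○[○]●○○○○○…
k=2  q1 h=18  …○○○○○○[○]○●○○○○…
k=3  q1 h=17  …○○○○○○[○]○○●○○○…
k=4  q1 h=16  …○○○○○○[○]○○○●○○…
k=5  q1 h=15  …○○○○○○[○]○○○○●○…
k=6  q1 h=14  …○○○○○○[○]○○○○○●…
k=7  q1 h=13  …○○○○○○[○]○○○○○○…
k=8  q1 h=12  …○○○○○○[○]○○○○○○…
k=9  q1 h=11  …○○○○○○[○]○○○○○○…
k=10  q1 h=10  …○○○○○○[○]○○○○○○…
k=11  q1 h= 9  …○○○○○○[○]○○○○○○…
k=12  q1 h= 8  …○○○○○○[○]○○○○○○…
k=13  q1 h= 7  …○○○○○○[○]○○○○○○…

7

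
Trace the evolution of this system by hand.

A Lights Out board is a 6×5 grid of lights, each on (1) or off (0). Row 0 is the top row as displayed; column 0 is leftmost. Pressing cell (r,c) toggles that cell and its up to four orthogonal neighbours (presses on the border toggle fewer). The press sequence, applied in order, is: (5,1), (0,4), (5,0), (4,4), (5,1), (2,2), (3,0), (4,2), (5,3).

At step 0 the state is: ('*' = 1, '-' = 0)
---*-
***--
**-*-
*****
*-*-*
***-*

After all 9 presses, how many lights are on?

k=0  ---*-
***--
**-*-
*****
*-*-*
***-*
k=1  ---*-
***--
**-*-
*****
***-*
----*
k=2  ----*
***-*
**-*-
*****
***-*
----*
k=3  ----*
***-*
**-*-
*****
-**-*
**--*
k=4  ----*
***-*
**-*-
****-
-***-
**---
k=5  ----*
***-*
**-*-
****-
--**-
--*--
k=6  ----*
**--*
*-*--
**-*-
--**-
--*--
k=7  ----*
**--*
--*--
---*-
*-**-
--*--
k=8  ----*
**--*
--*--
--**-
**---
-----
k=9  ----*
**--*
--*--
--**-
**-*-
--***

13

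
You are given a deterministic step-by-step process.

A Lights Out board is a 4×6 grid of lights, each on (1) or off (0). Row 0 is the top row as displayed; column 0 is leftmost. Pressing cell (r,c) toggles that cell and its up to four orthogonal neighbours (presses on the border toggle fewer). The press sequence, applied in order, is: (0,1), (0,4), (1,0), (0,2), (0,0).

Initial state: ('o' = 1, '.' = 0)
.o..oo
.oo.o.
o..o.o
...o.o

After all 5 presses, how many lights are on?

6

gen 0: .o..oo
.oo.o.
o..o.o
...o.o
gen 1: o.o.oo
..o.o.
o..o.o
...o.o
gen 2: o.oo..
..o...
o..o.o
...o.o
gen 3: ..oo..
ooo...
...o.o
...o.o
gen 4: .o....
oo....
...o.o
...o.o
gen 5: o.....
.o....
...o.o
...o.o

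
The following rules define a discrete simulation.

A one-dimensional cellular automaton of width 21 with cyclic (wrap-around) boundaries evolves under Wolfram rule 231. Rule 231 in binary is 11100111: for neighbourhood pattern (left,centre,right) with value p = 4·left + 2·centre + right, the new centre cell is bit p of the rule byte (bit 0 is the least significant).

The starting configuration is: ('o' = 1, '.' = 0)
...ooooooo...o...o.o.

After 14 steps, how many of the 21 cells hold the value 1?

k=0  ...ooooooo...o...o.o.
k=1  ooo.oooooo.ooo.ooooo.
k=2  .ooo.oooooo.ooo.ooooo
k=3  o.ooo.oooooo.ooo.oooo
k=4  oo.ooo.oooooo.ooo.ooo
k=5  ooo.ooo.oooooo.ooo.oo
k=6  oooo.ooo.oooooo.ooo.o
k=7  ooooo.ooo.oooooo.ooo.
k=8  .ooooo.ooo.oooooo.ooo
k=9  o.ooooo.ooo.oooooo.oo
k=10  oo.ooooo.ooo.oooooo.o
k=11  ooo.ooooo.ooo.oooooo.
k=12  .ooo.ooooo.ooo.oooooo
k=13  o.ooo.ooooo.ooo.ooooo
k=14  oo.ooo.ooooo.ooo.oooo

17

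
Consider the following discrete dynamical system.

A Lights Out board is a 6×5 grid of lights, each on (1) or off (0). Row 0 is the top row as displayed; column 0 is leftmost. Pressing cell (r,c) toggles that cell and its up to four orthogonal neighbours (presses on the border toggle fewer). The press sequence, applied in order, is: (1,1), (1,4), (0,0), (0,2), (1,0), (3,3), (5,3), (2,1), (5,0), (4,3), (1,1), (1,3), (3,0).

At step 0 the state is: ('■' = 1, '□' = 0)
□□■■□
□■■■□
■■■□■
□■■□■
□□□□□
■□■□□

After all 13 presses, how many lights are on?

k=0  □□■■□
□■■■□
■■■□■
□■■□■
□□□□□
■□■□□
k=1  □■■■□
■□□■□
■□■□■
□■■□■
□□□□□
■□■□□
k=2  □■■■■
■□□□■
■□■□□
□■■□■
□□□□□
■□■□□
k=3  ■□■■■
□□□□■
■□■□□
□■■□■
□□□□□
■□■□□
k=4  ■■□□■
□□■□■
■□■□□
□■■□■
□□□□□
■□■□□
k=5  □■□□■
■■■□■
□□■□□
□■■□■
□□□□□
■□■□□
k=6  □■□□■
■■■□■
□□■■□
□■□■□
□□□■□
■□■□□
k=7  □■□□■
■■■□■
□□■■□
□■□■□
□□□□□
■□□■■
k=8  □■□□■
■□■□■
■■□■□
□□□■□
□□□□□
■□□■■
k=9  □■□□■
■□■□■
■■□■□
□□□■□
■□□□□
□■□■■
k=10  □■□□■
■□■□■
■■□■□
□□□□□
■□■■■
□■□□■
k=11  □□□□■
□■□□■
■□□■□
□□□□□
■□■■■
□■□□■
k=12  □□□■■
□■■■□
■□□□□
□□□□□
■□■■■
□■□□■
k=13  □□□■■
□■■■□
□□□□□
■■□□□
□□■■■
□■□□■

12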